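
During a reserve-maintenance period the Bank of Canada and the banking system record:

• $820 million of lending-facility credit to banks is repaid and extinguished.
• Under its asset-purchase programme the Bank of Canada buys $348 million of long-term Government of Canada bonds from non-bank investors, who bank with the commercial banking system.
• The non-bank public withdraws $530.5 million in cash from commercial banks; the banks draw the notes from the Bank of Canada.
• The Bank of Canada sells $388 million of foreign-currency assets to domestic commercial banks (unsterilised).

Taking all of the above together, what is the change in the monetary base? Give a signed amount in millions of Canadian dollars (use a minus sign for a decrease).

Discount-window repayment $820 million: Bank of Canada balance sheet contracts → −$820M.
Asset purchase (from non-banks) $348 million: Bank of Canada balance sheet expands → +$348M.
Currency withdrawal $530.5 million: just a shift between currency and reserves — both are base money → 0.
FX sale $388 million: Bank of Canada balance sheet contracts → −$388M.
Net: −820 + 348 + 0 − 388 = -$860 million.

-$860 million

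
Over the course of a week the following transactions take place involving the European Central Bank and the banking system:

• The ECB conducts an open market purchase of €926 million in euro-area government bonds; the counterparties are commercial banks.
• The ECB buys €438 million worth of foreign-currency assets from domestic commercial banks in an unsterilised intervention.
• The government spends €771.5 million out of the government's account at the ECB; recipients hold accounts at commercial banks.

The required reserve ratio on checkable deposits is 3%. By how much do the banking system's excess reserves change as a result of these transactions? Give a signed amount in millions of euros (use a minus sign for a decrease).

OMO purchase (from banks) €926 million: reserves +€926M, deposits 0.
FX purchase €438 million: reserves +€438M, deposits 0.
Government spending €771.5 million: reserves +€771.5M, deposits +€771.5M.
Totals: Δreserves = +€2135.5M, Δdeposits = +€771.5M.
Δrequired reserves = 3% × +€771.5M = +€23.145M.
Δexcess reserves = Δreserves − Δrequired = +€2135.5M − (+€23.145M) = +€2112.355 million.

+€2112.355 million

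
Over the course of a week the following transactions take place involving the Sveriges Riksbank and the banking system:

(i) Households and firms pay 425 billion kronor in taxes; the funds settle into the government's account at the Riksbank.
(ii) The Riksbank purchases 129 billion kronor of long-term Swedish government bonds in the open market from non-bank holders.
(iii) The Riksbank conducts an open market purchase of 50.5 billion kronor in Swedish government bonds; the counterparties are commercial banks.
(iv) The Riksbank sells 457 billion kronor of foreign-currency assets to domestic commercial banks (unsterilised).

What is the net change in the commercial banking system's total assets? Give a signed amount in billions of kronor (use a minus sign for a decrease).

-296 billion

Riksbank balance sheet:
  Assets:      Securities +179.5B, Foreign assets −457B
  Liabilities: Bank reserves −702.5B, Government deposits +425B
Commercial banking system:
  Assets:      Reserves at CB −702.5B, Securities −50.5B, Foreign assets +457B
  Liabilities: Checkable deposits −296B
Change in total bank assets = -296 billion.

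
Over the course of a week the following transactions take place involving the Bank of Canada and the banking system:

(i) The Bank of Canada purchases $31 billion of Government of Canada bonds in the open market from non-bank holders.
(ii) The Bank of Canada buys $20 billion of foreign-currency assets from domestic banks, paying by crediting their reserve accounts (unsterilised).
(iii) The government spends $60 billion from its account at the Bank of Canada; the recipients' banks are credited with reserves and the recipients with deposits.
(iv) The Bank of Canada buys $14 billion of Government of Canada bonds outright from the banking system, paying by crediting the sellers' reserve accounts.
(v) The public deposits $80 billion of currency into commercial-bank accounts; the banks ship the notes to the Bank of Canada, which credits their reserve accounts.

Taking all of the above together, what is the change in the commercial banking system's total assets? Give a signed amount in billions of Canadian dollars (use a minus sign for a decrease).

Bank of Canada balance sheet:
  Assets:      Securities +$45B, Foreign assets +$20B
  Liabilities: Bank reserves +$205B, Currency in circulation −$80B, Government deposits −$60B
Commercial banking system:
  Assets:      Reserves at CB +$205B, Securities −$14B, Foreign assets −$20B
  Liabilities: Checkable deposits +$171B
Change in total bank assets = +$171 billion.

+$171 billion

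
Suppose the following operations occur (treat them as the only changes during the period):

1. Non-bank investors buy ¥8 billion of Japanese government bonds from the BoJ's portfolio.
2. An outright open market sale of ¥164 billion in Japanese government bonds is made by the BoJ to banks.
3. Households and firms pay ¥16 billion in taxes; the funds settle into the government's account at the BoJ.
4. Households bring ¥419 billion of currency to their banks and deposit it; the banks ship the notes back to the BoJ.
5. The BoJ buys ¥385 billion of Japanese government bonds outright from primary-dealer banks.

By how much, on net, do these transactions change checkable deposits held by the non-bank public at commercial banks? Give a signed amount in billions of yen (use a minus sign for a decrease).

+¥395 billion

Asset sale (to non-banks) ¥8 billion: non-bank counterparties' bank balances fall → −¥8B.
OMO sale (to banks) ¥164 billion: the counterparty is a bank, so public deposits are unchanged → 0.
Government account inflow ¥16 billion: non-bank counterparties' bank balances fall → −¥16B.
Currency deposit ¥419 billion: non-bank counterparties' bank balances rise → +¥419B.
OMO purchase (from banks) ¥385 billion: the counterparty is a bank, so public deposits are unchanged → 0.
Net: −8 + 0 − 16 + 419 + 0 = +¥395 billion.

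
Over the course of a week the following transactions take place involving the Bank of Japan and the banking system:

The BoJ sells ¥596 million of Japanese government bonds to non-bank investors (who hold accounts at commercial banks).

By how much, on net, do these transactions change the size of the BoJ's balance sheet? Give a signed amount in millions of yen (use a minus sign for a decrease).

-¥596 million

Asset sale (to non-banks) ¥596 million: a BoJ asset is shed → −¥596M.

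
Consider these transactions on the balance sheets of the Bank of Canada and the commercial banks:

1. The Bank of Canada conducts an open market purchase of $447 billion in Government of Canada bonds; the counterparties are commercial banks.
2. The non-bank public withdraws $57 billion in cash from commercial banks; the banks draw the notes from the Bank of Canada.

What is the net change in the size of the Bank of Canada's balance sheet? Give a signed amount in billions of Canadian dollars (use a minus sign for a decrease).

OMO purchase (from banks) $447 billion: a Bank of Canada asset is acquired → +$447B.
Currency withdrawal $57 billion: only the composition of liabilities changes → 0.
Net: 447 + 0 = +$447 billion.

+$447 billion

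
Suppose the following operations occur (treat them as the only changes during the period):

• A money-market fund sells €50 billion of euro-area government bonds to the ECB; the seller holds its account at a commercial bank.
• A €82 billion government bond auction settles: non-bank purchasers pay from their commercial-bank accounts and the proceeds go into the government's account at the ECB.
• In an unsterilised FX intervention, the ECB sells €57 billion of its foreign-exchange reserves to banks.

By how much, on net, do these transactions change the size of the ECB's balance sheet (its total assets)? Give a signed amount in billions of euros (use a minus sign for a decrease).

ECB balance sheet:
  Assets:      Securities +€50B, Foreign assets −€57B
  Liabilities: Bank reserves −€89B, Government deposits +€82B
Commercial banking system:
  Assets:      Reserves at CB −€89B, Foreign assets +€57B
  Liabilities: Checkable deposits −€32B
Change in total ECB assets = -€7 billion.

-€7 billion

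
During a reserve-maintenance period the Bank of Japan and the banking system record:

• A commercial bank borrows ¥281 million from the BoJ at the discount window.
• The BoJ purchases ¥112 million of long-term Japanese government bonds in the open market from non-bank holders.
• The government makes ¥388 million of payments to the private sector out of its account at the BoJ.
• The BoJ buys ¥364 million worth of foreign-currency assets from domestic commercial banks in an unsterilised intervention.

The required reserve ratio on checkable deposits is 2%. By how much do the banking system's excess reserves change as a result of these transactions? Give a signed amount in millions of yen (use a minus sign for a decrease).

Discount-window loan ¥281 million: reserves +¥281M, deposits 0.
Asset purchase (from non-banks) ¥112 million: reserves +¥112M, deposits +¥112M.
Government spending ¥388 million: reserves +¥388M, deposits +¥388M.
FX purchase ¥364 million: reserves +¥364M, deposits 0.
Totals: Δreserves = +¥1145M, Δdeposits = +¥500M.
Δrequired reserves = 2% × +¥500M = +¥10M.
Δexcess reserves = Δreserves − Δrequired = +¥1145M − (+¥10M) = +¥1135 million.

+¥1135 million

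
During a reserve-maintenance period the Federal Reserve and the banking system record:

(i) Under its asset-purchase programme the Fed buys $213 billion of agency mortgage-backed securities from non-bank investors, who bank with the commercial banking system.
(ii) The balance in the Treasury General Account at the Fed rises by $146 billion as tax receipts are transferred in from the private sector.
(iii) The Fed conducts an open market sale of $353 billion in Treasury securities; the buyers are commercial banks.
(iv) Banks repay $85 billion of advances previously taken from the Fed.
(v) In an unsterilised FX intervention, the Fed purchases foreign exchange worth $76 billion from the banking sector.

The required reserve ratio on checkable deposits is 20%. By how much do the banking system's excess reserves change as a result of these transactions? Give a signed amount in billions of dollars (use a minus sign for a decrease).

-$308.4 billion

Asset purchase (from non-banks) $213 billion: reserves +$213B, deposits +$213B.
Government account inflow $146 billion: reserves −$146B, deposits −$146B.
OMO sale (to banks) $353 billion: reserves −$353B, deposits 0.
Discount-window repayment $85 billion: reserves −$85B, deposits 0.
FX purchase $76 billion: reserves +$76B, deposits 0.
Totals: Δreserves = −$295B, Δdeposits = +$67B.
Δrequired reserves = 20% × +$67B = +$13.4B.
Δexcess reserves = Δreserves − Δrequired = −$295B − (+$13.4B) = -$308.4 billion.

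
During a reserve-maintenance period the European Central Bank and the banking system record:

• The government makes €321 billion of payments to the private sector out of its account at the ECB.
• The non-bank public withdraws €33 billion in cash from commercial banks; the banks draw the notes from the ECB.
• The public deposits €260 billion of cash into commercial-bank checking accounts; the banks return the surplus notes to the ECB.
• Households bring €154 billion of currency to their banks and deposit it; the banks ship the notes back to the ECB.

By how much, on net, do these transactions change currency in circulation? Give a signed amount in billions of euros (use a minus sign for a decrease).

Government spending €321 billion: no currency enters or leaves circulation → 0.
Currency withdrawal €33 billion: notes leave the central bank → +€33B.
Currency deposit €260 billion: notes return to the central bank → −€260B.
Currency deposit €154 billion: notes return to the central bank → −€154B.
Net: 0 + 33 − 260 − 154 = -€381 billion.

-€381 billion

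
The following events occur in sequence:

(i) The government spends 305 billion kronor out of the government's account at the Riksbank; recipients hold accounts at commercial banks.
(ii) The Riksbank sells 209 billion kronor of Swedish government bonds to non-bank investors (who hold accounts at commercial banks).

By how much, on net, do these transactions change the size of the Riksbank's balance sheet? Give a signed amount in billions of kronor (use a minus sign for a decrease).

-209 billion

Riksbank balance sheet:
  Assets:      Securities −209B
  Liabilities: Bank reserves +96B, Government deposits −305B
Commercial banking system:
  Assets:      Reserves at CB +96B
  Liabilities: Checkable deposits +96B
Change in total Riksbank assets = -209 billion.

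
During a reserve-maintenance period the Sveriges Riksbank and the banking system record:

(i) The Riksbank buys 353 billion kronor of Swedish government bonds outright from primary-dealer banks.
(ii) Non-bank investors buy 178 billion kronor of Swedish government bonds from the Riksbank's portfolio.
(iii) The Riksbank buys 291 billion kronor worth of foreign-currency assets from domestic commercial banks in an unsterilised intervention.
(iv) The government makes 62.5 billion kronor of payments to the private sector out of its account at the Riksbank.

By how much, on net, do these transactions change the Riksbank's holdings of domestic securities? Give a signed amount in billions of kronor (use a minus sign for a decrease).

+175 billion

Riksbank balance sheet:
  Assets:      Securities +175B, Foreign assets +291B
  Liabilities: Bank reserves +528.5B, Government deposits −62.5B
So the change in the Riksbank's holdings of domestic securities is +175 billion.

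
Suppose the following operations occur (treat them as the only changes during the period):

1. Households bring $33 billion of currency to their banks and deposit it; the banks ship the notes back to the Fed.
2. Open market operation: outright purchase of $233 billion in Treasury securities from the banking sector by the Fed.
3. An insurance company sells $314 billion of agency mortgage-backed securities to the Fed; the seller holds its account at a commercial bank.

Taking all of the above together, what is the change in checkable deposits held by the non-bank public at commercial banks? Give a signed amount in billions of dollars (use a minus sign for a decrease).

Currency deposit $33 billion: non-bank counterparties' bank balances rise → +$33B.
OMO purchase (from banks) $233 billion: the counterparty is a bank, so public deposits are unchanged → 0.
Asset purchase (from non-banks) $314 billion: non-bank counterparties' bank balances rise → +$314B.
Net: 33 + 0 + 314 = +$347 billion.

+$347 billion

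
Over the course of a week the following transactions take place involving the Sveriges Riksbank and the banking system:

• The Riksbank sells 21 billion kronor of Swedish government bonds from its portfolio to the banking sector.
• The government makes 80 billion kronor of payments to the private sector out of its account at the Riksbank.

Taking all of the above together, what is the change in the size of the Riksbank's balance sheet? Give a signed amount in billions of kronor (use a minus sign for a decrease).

-21 billion

Riksbank balance sheet:
  Assets:      Securities −21B
  Liabilities: Bank reserves +59B, Government deposits −80B
Change in total Riksbank assets = -21 billion.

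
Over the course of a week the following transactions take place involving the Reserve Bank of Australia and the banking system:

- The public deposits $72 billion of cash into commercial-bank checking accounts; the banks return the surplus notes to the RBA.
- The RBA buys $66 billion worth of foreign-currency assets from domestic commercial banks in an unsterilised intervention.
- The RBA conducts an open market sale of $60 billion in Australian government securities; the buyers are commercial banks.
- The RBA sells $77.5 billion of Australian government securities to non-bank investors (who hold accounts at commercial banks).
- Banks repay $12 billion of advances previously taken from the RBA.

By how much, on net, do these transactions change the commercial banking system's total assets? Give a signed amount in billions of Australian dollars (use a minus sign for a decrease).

Currency deposit $72 billion: bank balance sheets expand → +$72B.
FX purchase $66 billion: just an asset swap on bank balance sheets → 0.
OMO sale (to banks) $60 billion: just an asset swap on bank balance sheets → 0.
Asset sale (to non-banks) $77.5 billion: bank balance sheets shrink → −$77.5B.
Discount-window repayment $12 billion: bank balance sheets shrink → −$12B.
Net: 72 + 0 + 0 − 77.5 − 12 = -$17.5 billion.

-$17.5 billion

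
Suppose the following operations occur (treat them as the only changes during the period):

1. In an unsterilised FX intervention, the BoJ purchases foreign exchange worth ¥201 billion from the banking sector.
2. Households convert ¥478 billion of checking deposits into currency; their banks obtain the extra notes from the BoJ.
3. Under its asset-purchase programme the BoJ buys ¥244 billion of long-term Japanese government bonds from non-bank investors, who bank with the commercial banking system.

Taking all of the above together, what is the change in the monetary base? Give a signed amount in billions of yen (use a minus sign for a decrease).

BoJ balance sheet:
  Assets:      Securities +¥244B, Foreign assets +¥201B
  Liabilities: Bank reserves −¥33B, Currency in circulation +¥478B
Commercial banking system:
  Assets:      Reserves at CB −¥33B, Foreign assets −¥201B
  Liabilities: Checkable deposits −¥234B
Monetary base = currency + reserves: +¥478B + (−¥33B) = +¥445 billion.

+¥445 billion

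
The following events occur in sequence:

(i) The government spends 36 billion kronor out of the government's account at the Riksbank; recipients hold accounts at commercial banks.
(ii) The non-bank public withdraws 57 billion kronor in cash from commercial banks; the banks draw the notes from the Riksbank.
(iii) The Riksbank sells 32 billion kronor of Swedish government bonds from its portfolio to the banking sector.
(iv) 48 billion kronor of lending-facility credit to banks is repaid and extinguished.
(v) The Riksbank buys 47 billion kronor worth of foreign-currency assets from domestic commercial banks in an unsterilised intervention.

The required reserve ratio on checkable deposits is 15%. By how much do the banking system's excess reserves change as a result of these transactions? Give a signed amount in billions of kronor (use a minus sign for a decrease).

Government spending 36 billion kronor: reserves +36B, deposits +36B.
Currency withdrawal 57 billion kronor: reserves −57B, deposits −57B.
OMO sale (to banks) 32 billion kronor: reserves −32B, deposits 0.
Discount-window repayment 48 billion kronor: reserves −48B, deposits 0.
FX purchase 47 billion kronor: reserves +47B, deposits 0.
Totals: Δreserves = −54B, Δdeposits = −21B.
Δrequired reserves = 15% × −21B = −3.15B.
Δexcess reserves = Δreserves − Δrequired = −54B − (−3.15B) = -50.85 billion.

-50.85 billion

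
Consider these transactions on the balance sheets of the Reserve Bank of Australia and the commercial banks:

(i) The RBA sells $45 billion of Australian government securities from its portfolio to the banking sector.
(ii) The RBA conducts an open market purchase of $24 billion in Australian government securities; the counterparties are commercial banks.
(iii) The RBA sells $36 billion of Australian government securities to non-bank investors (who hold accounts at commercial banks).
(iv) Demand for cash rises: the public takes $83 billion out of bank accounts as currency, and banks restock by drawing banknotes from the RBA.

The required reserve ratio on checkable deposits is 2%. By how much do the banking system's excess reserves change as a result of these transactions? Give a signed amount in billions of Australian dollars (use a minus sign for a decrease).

OMO sale (to banks) $45 billion: reserves −$45B, deposits 0.
OMO purchase (from banks) $24 billion: reserves +$24B, deposits 0.
Asset sale (to non-banks) $36 billion: reserves −$36B, deposits −$36B.
Currency withdrawal $83 billion: reserves −$83B, deposits −$83B.
Totals: Δreserves = −$140B, Δdeposits = −$119B.
Δrequired reserves = 2% × −$119B = −$2.38B.
Δexcess reserves = Δreserves − Δrequired = −$140B − (−$2.38B) = -$137.62 billion.

-$137.62 billion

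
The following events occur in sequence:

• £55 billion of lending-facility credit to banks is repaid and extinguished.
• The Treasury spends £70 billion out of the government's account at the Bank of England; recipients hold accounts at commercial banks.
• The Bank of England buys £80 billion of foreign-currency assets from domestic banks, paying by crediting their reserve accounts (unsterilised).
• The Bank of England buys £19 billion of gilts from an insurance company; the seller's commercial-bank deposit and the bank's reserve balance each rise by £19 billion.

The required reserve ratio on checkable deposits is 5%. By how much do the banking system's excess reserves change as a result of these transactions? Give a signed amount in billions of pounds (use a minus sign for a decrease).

Discount-window repayment £55 billion: reserves −£55B, deposits 0.
Government spending £70 billion: reserves +£70B, deposits +£70B.
FX purchase £80 billion: reserves +£80B, deposits 0.
Asset purchase (from non-banks) £19 billion: reserves +£19B, deposits +£19B.
Totals: Δreserves = +£114B, Δdeposits = +£89B.
Δrequired reserves = 5% × +£89B = +£4.45B.
Δexcess reserves = Δreserves − Δrequired = +£114B − (+£4.45B) = +£109.55 billion.

+£109.55 billion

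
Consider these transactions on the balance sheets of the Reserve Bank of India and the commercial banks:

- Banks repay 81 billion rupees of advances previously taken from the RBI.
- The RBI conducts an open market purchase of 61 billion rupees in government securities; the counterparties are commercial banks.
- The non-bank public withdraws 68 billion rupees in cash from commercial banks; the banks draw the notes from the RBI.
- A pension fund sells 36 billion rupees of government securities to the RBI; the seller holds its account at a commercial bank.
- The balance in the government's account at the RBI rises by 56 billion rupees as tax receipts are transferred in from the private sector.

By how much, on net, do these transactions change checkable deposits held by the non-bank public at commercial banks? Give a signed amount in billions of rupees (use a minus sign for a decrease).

RBI balance sheet:
  Assets:      Securities +97B, Loans to banks −81B
  Liabilities: Bank reserves −108B, Currency in circulation +68B, Government deposits +56B
Commercial banking system:
  Assets:      Reserves at CB −108B, Securities −61B
  Liabilities: Checkable deposits −88B, Borrowings from CB −81B
So the change in checkable deposits held by the non-bank public at commercial banks is -88 billion.

-88 billion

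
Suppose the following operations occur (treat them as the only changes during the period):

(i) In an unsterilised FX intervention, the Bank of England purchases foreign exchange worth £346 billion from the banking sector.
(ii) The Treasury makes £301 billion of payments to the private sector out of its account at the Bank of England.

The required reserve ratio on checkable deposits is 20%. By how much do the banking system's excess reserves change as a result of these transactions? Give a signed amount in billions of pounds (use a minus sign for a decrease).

+£586.8 billion

FX purchase £346 billion: reserves +£346B, deposits 0.
Government spending £301 billion: reserves +£301B, deposits +£301B.
Totals: Δreserves = +£647B, Δdeposits = +£301B.
Δrequired reserves = 20% × +£301B = +£60.2B.
Δexcess reserves = Δreserves − Δrequired = +£647B − (+£60.2B) = +£586.8 billion.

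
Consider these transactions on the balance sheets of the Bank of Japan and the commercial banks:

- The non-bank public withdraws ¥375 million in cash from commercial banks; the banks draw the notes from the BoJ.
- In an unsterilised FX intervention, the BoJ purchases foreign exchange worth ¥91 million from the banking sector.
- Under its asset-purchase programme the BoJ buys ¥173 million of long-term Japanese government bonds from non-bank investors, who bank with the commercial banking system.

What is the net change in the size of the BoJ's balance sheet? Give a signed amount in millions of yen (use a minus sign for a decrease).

+¥264 million

BoJ balance sheet:
  Assets:      Securities +¥173M, Foreign assets +¥91M
  Liabilities: Bank reserves −¥111M, Currency in circulation +¥375M
Commercial banking system:
  Assets:      Reserves at CB −¥111M, Foreign assets −¥91M
  Liabilities: Checkable deposits −¥202M
Change in total BoJ assets = +¥264 million.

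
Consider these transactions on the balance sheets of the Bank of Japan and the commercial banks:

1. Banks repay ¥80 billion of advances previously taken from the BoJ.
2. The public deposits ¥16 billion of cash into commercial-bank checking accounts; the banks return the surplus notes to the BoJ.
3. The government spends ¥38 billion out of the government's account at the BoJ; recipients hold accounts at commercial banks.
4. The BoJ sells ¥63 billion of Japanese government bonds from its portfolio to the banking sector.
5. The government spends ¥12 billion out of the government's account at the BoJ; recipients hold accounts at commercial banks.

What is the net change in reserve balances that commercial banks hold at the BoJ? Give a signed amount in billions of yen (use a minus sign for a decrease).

BoJ balance sheet:
  Assets:      Securities −¥63B, Loans to banks −¥80B
  Liabilities: Bank reserves −¥77B, Currency in circulation −¥16B, Government deposits −¥50B
So the change in reserve balances that commercial banks hold at the BoJ is -¥77 billion.

-¥77 billion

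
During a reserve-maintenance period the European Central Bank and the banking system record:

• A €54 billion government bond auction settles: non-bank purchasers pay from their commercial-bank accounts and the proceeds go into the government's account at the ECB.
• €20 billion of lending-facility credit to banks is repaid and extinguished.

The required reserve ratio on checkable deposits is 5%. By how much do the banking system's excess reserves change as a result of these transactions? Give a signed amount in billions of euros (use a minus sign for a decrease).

-€71.3 billion

Government account inflow €54 billion: reserves −€54B, deposits −€54B.
Discount-window repayment €20 billion: reserves −€20B, deposits 0.
Totals: Δreserves = −€74B, Δdeposits = −€54B.
Δrequired reserves = 5% × −€54B = −€2.7B.
Δexcess reserves = Δreserves − Δrequired = −€74B − (−€2.7B) = -€71.3 billion.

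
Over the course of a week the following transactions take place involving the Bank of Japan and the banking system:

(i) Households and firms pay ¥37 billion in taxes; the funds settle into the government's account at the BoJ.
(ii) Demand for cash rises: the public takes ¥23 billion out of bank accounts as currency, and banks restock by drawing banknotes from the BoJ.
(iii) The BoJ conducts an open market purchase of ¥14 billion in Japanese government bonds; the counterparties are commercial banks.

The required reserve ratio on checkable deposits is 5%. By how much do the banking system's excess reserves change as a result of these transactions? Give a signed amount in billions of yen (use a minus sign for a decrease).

-¥43 billion

Government account inflow ¥37 billion: reserves −¥37B, deposits −¥37B.
Currency withdrawal ¥23 billion: reserves −¥23B, deposits −¥23B.
OMO purchase (from banks) ¥14 billion: reserves +¥14B, deposits 0.
Totals: Δreserves = −¥46B, Δdeposits = −¥60B.
Δrequired reserves = 5% × −¥60B = −¥3B.
Δexcess reserves = Δreserves − Δrequired = −¥46B − (−¥3B) = -¥43 billion.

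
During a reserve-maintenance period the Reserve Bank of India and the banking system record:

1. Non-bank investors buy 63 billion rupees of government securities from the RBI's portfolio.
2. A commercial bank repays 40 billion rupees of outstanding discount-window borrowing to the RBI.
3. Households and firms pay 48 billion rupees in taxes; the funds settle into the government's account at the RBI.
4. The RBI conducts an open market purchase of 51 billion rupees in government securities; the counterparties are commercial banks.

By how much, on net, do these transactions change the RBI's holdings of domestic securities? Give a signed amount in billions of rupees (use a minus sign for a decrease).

RBI balance sheet:
  Assets:      Securities −12B, Loans to banks −40B
  Liabilities: Bank reserves −100B, Government deposits +48B
So the change in the RBI's holdings of domestic securities is -12 billion.

-12 billion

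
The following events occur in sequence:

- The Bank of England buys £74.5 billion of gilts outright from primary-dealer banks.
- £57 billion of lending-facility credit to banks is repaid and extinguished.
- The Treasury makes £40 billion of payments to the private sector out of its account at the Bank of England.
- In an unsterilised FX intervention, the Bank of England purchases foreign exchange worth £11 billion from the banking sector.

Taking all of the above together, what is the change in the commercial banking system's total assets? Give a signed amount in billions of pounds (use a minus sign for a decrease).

-£17 billion

Bank of England balance sheet:
  Assets:      Securities +£74.5B, Loans to banks −£57B, Foreign assets +£11B
  Liabilities: Bank reserves +£68.5B, Government deposits −£40B
Commercial banking system:
  Assets:      Reserves at CB +£68.5B, Securities −£74.5B, Foreign assets −£11B
  Liabilities: Checkable deposits +£40B, Borrowings from CB −£57B
Change in total bank assets = -£17 billion.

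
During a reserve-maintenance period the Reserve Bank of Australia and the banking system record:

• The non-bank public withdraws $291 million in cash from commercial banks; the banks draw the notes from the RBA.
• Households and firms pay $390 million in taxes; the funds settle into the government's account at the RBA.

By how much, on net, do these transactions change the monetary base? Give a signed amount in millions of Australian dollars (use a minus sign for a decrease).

Currency withdrawal $291 million: just a shift between currency and reserves — both are base money → 0.
Government account inflow $390 million: reserves shift to a non-base liability → −$390M.
Net: 0 − 390 = -$390 million.

-$390 million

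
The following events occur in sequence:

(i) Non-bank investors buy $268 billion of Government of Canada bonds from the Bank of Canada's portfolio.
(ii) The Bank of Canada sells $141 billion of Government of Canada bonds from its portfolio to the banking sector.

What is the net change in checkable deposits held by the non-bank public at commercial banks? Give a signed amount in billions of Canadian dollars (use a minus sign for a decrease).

Asset sale (to non-banks) $268 billion: non-bank counterparties' bank balances fall → −$268B.
OMO sale (to banks) $141 billion: the counterparty is a bank, so public deposits are unchanged → 0.
Net: −268 + 0 = -$268 billion.

-$268 billion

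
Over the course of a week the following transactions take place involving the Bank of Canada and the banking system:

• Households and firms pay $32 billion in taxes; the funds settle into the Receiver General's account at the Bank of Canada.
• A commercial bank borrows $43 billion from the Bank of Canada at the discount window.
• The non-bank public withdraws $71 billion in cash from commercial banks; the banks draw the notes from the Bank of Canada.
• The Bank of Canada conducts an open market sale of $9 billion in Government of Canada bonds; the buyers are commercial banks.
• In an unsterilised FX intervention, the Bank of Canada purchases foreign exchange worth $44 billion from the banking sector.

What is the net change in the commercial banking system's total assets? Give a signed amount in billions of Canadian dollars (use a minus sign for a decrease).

-$60 billion

Government account inflow $32 billion: bank balance sheets shrink → −$32B.
Discount-window loan $43 billion: bank balance sheets expand → +$43B.
Currency withdrawal $71 billion: bank balance sheets shrink → −$71B.
OMO sale (to banks) $9 billion: just an asset swap on bank balance sheets → 0.
FX purchase $44 billion: just an asset swap on bank balance sheets → 0.
Net: −32 + 43 − 71 + 0 + 0 = -$60 billion.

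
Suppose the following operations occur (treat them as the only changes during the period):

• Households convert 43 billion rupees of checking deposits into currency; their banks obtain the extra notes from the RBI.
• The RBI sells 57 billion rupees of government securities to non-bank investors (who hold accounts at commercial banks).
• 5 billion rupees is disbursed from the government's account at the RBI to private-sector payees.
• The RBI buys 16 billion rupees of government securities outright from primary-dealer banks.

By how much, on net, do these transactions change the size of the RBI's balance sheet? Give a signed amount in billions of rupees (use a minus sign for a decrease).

Currency withdrawal 43 billion rupees: only the composition of liabilities changes → 0.
Asset sale (to non-banks) 57 billion rupees: an RBI asset is shed → −57B.
Government spending 5 billion rupees: only the composition of liabilities changes → 0.
OMO purchase (from banks) 16 billion rupees: an RBI asset is acquired → +16B.
Net: 0 − 57 + 0 + 16 = -41 billion.

-41 billion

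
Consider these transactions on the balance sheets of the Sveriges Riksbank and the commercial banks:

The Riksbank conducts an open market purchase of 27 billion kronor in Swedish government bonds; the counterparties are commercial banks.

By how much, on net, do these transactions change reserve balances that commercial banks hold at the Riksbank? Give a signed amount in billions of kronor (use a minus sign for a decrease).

+27 billion

Riksbank balance sheet:
  Assets:      Securities +27B
  Liabilities: Bank reserves +27B
So the change in reserve balances that commercial banks hold at the Riksbank is +27 billion.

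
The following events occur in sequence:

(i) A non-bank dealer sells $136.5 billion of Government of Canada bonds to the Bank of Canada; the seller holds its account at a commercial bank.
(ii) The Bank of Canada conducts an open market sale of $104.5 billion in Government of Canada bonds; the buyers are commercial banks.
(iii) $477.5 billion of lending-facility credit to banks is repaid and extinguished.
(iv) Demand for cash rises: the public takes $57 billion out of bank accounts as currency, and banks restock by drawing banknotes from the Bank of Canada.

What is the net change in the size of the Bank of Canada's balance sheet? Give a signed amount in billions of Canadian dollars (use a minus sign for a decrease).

-$445.5 billion

Bank of Canada balance sheet:
  Assets:      Securities +$32B, Loans to banks −$477.5B
  Liabilities: Bank reserves −$502.5B, Currency in circulation +$57B
Change in total Bank of Canada assets = -$445.5 billion.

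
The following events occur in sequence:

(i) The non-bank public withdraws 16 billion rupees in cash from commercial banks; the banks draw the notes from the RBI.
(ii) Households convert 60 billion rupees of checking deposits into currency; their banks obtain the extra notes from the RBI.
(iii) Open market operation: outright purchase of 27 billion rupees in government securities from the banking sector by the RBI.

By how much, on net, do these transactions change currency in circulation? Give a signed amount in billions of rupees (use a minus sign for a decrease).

RBI balance sheet:
  Assets:      Securities +27B
  Liabilities: Bank reserves −49B, Currency in circulation +76B
Commercial banking system:
  Assets:      Reserves at CB −49B, Securities −27B
  Liabilities: Checkable deposits −76B
So the change in currency in circulation is +76 billion.

+76 billion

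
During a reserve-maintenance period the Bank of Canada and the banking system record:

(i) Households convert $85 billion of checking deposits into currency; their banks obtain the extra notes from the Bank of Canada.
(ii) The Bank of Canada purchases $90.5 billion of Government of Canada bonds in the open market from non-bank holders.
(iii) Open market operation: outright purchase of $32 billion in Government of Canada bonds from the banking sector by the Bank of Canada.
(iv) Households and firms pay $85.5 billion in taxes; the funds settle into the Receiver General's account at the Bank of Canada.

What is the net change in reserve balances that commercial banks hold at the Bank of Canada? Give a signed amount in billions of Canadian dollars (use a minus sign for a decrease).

-$48 billion

Currency withdrawal $85 billion: banks swap reserves for currency → −$85B.
Asset purchase (from non-banks) $90.5 billion: the Bank of Canada pays by crediting reserve accounts → +$90.5B.
OMO purchase (from banks) $32 billion: the Bank of Canada pays by crediting reserve accounts → +$32B.
Government account inflow $85.5 billion: funds move from bank reserves into the government account → −$85.5B.
Net: −85 + 90.5 + 32 − 85.5 = -$48 billion.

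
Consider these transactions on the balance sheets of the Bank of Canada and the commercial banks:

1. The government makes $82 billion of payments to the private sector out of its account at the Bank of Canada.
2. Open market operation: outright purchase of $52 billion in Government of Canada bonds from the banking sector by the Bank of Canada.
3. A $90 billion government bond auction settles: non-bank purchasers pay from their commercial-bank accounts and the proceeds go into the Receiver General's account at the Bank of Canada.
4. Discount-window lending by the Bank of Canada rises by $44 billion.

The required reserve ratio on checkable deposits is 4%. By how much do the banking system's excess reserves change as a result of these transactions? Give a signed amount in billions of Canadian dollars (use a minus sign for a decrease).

Government spending $82 billion: reserves +$82B, deposits +$82B.
OMO purchase (from banks) $52 billion: reserves +$52B, deposits 0.
Government account inflow $90 billion: reserves −$90B, deposits −$90B.
Discount-window loan $44 billion: reserves +$44B, deposits 0.
Totals: Δreserves = +$88B, Δdeposits = −$8B.
Δrequired reserves = 4% × −$8B = −$0.32B.
Δexcess reserves = Δreserves − Δrequired = +$88B − (−$0.32B) = +$88.32 billion.

+$88.32 billion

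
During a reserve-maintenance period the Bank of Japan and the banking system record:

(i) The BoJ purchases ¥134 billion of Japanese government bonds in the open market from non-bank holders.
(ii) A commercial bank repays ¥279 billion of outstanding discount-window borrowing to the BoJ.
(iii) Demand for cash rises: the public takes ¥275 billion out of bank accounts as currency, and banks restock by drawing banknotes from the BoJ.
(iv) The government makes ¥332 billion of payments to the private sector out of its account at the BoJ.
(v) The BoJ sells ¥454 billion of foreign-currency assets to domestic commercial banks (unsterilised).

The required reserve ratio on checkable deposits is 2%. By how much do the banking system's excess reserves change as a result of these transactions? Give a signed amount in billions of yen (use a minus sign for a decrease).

-¥545.82 billion

Asset purchase (from non-banks) ¥134 billion: reserves +¥134B, deposits +¥134B.
Discount-window repayment ¥279 billion: reserves −¥279B, deposits 0.
Currency withdrawal ¥275 billion: reserves −¥275B, deposits −¥275B.
Government spending ¥332 billion: reserves +¥332B, deposits +¥332B.
FX sale ¥454 billion: reserves −¥454B, deposits 0.
Totals: Δreserves = −¥542B, Δdeposits = +¥191B.
Δrequired reserves = 2% × +¥191B = +¥3.82B.
Δexcess reserves = Δreserves − Δrequired = −¥542B − (+¥3.82B) = -¥545.82 billion.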